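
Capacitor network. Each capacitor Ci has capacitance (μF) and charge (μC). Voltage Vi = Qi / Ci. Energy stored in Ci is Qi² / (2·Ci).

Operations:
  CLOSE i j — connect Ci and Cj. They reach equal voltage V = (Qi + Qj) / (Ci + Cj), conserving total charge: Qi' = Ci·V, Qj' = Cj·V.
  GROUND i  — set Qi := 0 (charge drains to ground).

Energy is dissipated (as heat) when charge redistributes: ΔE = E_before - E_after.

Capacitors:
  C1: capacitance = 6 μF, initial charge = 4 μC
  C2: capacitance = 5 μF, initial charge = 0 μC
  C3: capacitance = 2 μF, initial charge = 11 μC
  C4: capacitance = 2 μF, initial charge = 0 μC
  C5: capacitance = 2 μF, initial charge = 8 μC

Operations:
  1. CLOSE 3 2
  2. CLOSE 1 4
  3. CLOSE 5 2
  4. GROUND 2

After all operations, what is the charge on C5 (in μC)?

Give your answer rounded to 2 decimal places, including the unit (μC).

Initial: C1(6μF, Q=4μC, V=0.67V), C2(5μF, Q=0μC, V=0.00V), C3(2μF, Q=11μC, V=5.50V), C4(2μF, Q=0μC, V=0.00V), C5(2μF, Q=8μC, V=4.00V)
Op 1: CLOSE 3-2: Q_total=11.00, C_total=7.00, V=1.57; Q3=3.14, Q2=7.86; dissipated=21.607
Op 2: CLOSE 1-4: Q_total=4.00, C_total=8.00, V=0.50; Q1=3.00, Q4=1.00; dissipated=0.333
Op 3: CLOSE 5-2: Q_total=15.86, C_total=7.00, V=2.27; Q5=4.53, Q2=11.33; dissipated=4.213
Op 4: GROUND 2: Q2=0; energy lost=12.829
Final charges: Q1=3.00, Q2=0.00, Q3=3.14, Q4=1.00, Q5=4.53

Answer: 4.53 μC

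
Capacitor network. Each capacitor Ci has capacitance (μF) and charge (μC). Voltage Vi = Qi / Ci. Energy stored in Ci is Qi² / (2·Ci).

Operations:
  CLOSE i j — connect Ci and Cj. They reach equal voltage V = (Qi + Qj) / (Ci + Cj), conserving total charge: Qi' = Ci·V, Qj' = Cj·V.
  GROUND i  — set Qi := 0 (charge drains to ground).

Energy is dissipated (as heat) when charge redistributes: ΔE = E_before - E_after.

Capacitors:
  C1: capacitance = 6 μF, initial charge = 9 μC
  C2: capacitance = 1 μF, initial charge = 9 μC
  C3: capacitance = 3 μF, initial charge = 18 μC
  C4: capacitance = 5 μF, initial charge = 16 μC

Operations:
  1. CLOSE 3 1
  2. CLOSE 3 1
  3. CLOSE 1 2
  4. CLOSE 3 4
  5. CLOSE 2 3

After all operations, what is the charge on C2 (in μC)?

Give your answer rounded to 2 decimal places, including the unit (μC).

Initial: C1(6μF, Q=9μC, V=1.50V), C2(1μF, Q=9μC, V=9.00V), C3(3μF, Q=18μC, V=6.00V), C4(5μF, Q=16μC, V=3.20V)
Op 1: CLOSE 3-1: Q_total=27.00, C_total=9.00, V=3.00; Q3=9.00, Q1=18.00; dissipated=20.250
Op 2: CLOSE 3-1: Q_total=27.00, C_total=9.00, V=3.00; Q3=9.00, Q1=18.00; dissipated=0.000
Op 3: CLOSE 1-2: Q_total=27.00, C_total=7.00, V=3.86; Q1=23.14, Q2=3.86; dissipated=15.429
Op 4: CLOSE 3-4: Q_total=25.00, C_total=8.00, V=3.12; Q3=9.38, Q4=15.62; dissipated=0.037
Op 5: CLOSE 2-3: Q_total=13.23, C_total=4.00, V=3.31; Q2=3.31, Q3=9.92; dissipated=0.201
Final charges: Q1=23.14, Q2=3.31, Q3=9.92, Q4=15.62

Answer: 3.31 μC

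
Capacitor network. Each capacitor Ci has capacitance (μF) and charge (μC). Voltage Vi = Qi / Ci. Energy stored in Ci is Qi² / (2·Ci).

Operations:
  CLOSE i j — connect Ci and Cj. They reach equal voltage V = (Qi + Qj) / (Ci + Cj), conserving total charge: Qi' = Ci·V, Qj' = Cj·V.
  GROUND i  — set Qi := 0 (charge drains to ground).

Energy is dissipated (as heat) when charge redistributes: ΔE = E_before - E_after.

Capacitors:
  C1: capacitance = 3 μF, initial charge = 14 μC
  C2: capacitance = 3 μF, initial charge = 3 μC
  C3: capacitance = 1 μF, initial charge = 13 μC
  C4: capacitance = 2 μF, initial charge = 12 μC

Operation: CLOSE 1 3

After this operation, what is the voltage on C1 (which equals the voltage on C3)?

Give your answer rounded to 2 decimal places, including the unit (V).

Answer: 6.75 V

Derivation:
Initial: C1(3μF, Q=14μC, V=4.67V), C2(3μF, Q=3μC, V=1.00V), C3(1μF, Q=13μC, V=13.00V), C4(2μF, Q=12μC, V=6.00V)
Op 1: CLOSE 1-3: Q_total=27.00, C_total=4.00, V=6.75; Q1=20.25, Q3=6.75; dissipated=26.042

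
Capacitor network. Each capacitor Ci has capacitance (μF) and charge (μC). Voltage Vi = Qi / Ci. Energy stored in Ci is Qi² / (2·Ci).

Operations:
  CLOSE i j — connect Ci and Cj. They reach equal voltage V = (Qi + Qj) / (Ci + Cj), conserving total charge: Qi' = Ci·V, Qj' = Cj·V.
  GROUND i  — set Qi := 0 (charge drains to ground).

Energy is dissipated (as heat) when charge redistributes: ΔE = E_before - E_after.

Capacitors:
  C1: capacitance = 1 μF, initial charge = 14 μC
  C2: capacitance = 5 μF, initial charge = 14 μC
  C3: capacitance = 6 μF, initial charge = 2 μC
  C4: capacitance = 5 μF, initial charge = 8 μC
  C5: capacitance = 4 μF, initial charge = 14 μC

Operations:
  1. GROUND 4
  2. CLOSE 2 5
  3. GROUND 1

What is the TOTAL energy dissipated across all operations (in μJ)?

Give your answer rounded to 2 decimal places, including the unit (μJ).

Initial: C1(1μF, Q=14μC, V=14.00V), C2(5μF, Q=14μC, V=2.80V), C3(6μF, Q=2μC, V=0.33V), C4(5μF, Q=8μC, V=1.60V), C5(4μF, Q=14μC, V=3.50V)
Op 1: GROUND 4: Q4=0; energy lost=6.400
Op 2: CLOSE 2-5: Q_total=28.00, C_total=9.00, V=3.11; Q2=15.56, Q5=12.44; dissipated=0.544
Op 3: GROUND 1: Q1=0; energy lost=98.000
Total dissipated: 104.944 μJ

Answer: 104.94 μJ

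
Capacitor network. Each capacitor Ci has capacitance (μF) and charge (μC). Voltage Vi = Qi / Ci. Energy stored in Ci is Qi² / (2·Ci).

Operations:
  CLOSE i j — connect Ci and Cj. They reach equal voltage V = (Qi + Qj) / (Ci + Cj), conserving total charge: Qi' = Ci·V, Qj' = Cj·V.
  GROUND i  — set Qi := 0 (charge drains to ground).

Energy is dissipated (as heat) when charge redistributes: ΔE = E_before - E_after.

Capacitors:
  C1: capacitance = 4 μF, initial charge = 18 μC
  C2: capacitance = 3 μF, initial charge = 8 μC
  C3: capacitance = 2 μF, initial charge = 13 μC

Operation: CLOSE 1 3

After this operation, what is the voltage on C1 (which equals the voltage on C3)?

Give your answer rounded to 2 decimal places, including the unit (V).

Answer: 5.17 V

Derivation:
Initial: C1(4μF, Q=18μC, V=4.50V), C2(3μF, Q=8μC, V=2.67V), C3(2μF, Q=13μC, V=6.50V)
Op 1: CLOSE 1-3: Q_total=31.00, C_total=6.00, V=5.17; Q1=20.67, Q3=10.33; dissipated=2.667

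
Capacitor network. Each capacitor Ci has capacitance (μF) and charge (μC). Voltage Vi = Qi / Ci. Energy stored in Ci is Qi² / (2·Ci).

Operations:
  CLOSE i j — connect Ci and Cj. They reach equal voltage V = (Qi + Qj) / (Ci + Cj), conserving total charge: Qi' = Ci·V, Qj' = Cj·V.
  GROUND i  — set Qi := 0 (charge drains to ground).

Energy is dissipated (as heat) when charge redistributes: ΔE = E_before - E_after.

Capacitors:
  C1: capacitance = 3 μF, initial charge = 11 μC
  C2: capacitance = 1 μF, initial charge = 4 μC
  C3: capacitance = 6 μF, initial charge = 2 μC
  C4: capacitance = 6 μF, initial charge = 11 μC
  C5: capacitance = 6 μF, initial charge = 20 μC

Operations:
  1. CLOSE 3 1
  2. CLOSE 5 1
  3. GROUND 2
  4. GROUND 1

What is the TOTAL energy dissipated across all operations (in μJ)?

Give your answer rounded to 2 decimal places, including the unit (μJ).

Initial: C1(3μF, Q=11μC, V=3.67V), C2(1μF, Q=4μC, V=4.00V), C3(6μF, Q=2μC, V=0.33V), C4(6μF, Q=11μC, V=1.83V), C5(6μF, Q=20μC, V=3.33V)
Op 1: CLOSE 3-1: Q_total=13.00, C_total=9.00, V=1.44; Q3=8.67, Q1=4.33; dissipated=11.111
Op 2: CLOSE 5-1: Q_total=24.33, C_total=9.00, V=2.70; Q5=16.22, Q1=8.11; dissipated=3.568
Op 3: GROUND 2: Q2=0; energy lost=8.000
Op 4: GROUND 1: Q1=0; energy lost=10.965
Total dissipated: 33.644 μJ

Answer: 33.64 μJ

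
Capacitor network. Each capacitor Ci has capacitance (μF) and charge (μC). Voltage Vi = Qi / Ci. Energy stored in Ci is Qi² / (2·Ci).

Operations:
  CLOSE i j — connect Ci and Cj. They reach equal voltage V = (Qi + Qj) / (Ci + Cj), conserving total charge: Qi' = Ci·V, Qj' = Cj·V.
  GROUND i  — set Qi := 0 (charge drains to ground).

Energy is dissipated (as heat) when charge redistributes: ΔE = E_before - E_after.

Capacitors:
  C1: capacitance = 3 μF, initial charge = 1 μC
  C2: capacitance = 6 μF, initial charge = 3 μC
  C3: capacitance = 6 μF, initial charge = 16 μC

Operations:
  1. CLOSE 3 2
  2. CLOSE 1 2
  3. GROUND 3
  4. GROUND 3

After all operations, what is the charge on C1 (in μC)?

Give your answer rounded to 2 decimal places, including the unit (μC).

Initial: C1(3μF, Q=1μC, V=0.33V), C2(6μF, Q=3μC, V=0.50V), C3(6μF, Q=16μC, V=2.67V)
Op 1: CLOSE 3-2: Q_total=19.00, C_total=12.00, V=1.58; Q3=9.50, Q2=9.50; dissipated=7.042
Op 2: CLOSE 1-2: Q_total=10.50, C_total=9.00, V=1.17; Q1=3.50, Q2=7.00; dissipated=1.562
Op 3: GROUND 3: Q3=0; energy lost=7.521
Op 4: GROUND 3: Q3=0; energy lost=0.000
Final charges: Q1=3.50, Q2=7.00, Q3=0.00

Answer: 3.50 μC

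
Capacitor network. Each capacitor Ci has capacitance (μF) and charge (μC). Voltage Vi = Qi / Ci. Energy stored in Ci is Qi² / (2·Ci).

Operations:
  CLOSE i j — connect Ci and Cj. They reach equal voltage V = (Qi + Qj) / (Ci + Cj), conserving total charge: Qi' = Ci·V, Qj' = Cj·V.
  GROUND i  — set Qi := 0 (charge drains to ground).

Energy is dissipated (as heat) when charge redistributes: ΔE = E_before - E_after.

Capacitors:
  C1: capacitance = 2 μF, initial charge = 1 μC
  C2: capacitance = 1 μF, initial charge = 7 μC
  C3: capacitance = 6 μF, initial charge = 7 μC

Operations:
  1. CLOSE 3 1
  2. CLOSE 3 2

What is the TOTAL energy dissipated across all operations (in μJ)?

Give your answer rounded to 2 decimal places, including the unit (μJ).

Initial: C1(2μF, Q=1μC, V=0.50V), C2(1μF, Q=7μC, V=7.00V), C3(6μF, Q=7μC, V=1.17V)
Op 1: CLOSE 3-1: Q_total=8.00, C_total=8.00, V=1.00; Q3=6.00, Q1=2.00; dissipated=0.333
Op 2: CLOSE 3-2: Q_total=13.00, C_total=7.00, V=1.86; Q3=11.14, Q2=1.86; dissipated=15.429
Total dissipated: 15.762 μJ

Answer: 15.76 μJ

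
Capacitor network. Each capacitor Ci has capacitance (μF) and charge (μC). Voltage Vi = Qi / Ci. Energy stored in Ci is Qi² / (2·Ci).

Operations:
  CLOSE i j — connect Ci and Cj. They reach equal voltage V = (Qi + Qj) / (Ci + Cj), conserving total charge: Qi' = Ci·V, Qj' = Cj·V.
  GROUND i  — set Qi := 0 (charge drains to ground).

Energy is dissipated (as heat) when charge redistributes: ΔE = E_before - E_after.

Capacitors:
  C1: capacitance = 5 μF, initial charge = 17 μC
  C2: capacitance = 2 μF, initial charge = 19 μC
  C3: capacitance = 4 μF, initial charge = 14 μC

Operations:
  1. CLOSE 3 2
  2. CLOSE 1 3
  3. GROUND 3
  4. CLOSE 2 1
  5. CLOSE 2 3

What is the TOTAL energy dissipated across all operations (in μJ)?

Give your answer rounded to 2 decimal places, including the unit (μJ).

Initial: C1(5μF, Q=17μC, V=3.40V), C2(2μF, Q=19μC, V=9.50V), C3(4μF, Q=14μC, V=3.50V)
Op 1: CLOSE 3-2: Q_total=33.00, C_total=6.00, V=5.50; Q3=22.00, Q2=11.00; dissipated=24.000
Op 2: CLOSE 1-3: Q_total=39.00, C_total=9.00, V=4.33; Q1=21.67, Q3=17.33; dissipated=4.900
Op 3: GROUND 3: Q3=0; energy lost=37.556
Op 4: CLOSE 2-1: Q_total=32.67, C_total=7.00, V=4.67; Q2=9.33, Q1=23.33; dissipated=0.972
Op 5: CLOSE 2-3: Q_total=9.33, C_total=6.00, V=1.56; Q2=3.11, Q3=6.22; dissipated=14.519
Total dissipated: 81.946 μJ

Answer: 81.95 μJ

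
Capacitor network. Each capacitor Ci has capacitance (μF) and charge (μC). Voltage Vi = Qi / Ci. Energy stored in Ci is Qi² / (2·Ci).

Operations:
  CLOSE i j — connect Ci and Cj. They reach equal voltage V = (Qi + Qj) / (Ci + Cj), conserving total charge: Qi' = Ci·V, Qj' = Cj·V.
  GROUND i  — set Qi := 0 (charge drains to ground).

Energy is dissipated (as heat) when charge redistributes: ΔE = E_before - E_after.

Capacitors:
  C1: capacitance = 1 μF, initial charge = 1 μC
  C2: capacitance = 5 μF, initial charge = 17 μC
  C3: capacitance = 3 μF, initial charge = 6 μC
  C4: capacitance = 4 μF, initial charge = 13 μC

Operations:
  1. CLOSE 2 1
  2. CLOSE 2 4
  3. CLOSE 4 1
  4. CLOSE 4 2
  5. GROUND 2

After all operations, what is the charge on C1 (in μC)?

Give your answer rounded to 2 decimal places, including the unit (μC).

Initial: C1(1μF, Q=1μC, V=1.00V), C2(5μF, Q=17μC, V=3.40V), C3(3μF, Q=6μC, V=2.00V), C4(4μF, Q=13μC, V=3.25V)
Op 1: CLOSE 2-1: Q_total=18.00, C_total=6.00, V=3.00; Q2=15.00, Q1=3.00; dissipated=2.400
Op 2: CLOSE 2-4: Q_total=28.00, C_total=9.00, V=3.11; Q2=15.56, Q4=12.44; dissipated=0.069
Op 3: CLOSE 4-1: Q_total=15.44, C_total=5.00, V=3.09; Q4=12.36, Q1=3.09; dissipated=0.005
Op 4: CLOSE 4-2: Q_total=27.91, C_total=9.00, V=3.10; Q4=12.40, Q2=15.51; dissipated=0.001
Op 5: GROUND 2: Q2=0; energy lost=24.044
Final charges: Q1=3.09, Q2=0.00, Q3=6.00, Q4=12.40

Answer: 3.09 μC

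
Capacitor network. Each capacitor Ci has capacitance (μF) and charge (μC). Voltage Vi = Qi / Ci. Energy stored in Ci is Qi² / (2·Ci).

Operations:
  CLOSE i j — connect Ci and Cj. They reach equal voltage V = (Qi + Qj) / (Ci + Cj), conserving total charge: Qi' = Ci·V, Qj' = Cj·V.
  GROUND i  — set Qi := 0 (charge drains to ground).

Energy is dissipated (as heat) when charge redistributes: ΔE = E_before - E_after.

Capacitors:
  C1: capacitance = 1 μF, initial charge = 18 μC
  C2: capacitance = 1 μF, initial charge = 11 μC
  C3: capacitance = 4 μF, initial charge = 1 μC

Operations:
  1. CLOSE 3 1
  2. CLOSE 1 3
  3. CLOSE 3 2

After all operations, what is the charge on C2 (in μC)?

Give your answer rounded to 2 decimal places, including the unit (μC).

Initial: C1(1μF, Q=18μC, V=18.00V), C2(1μF, Q=11μC, V=11.00V), C3(4μF, Q=1μC, V=0.25V)
Op 1: CLOSE 3-1: Q_total=19.00, C_total=5.00, V=3.80; Q3=15.20, Q1=3.80; dissipated=126.025
Op 2: CLOSE 1-3: Q_total=19.00, C_total=5.00, V=3.80; Q1=3.80, Q3=15.20; dissipated=0.000
Op 3: CLOSE 3-2: Q_total=26.20, C_total=5.00, V=5.24; Q3=20.96, Q2=5.24; dissipated=20.736
Final charges: Q1=3.80, Q2=5.24, Q3=20.96

Answer: 5.24 μC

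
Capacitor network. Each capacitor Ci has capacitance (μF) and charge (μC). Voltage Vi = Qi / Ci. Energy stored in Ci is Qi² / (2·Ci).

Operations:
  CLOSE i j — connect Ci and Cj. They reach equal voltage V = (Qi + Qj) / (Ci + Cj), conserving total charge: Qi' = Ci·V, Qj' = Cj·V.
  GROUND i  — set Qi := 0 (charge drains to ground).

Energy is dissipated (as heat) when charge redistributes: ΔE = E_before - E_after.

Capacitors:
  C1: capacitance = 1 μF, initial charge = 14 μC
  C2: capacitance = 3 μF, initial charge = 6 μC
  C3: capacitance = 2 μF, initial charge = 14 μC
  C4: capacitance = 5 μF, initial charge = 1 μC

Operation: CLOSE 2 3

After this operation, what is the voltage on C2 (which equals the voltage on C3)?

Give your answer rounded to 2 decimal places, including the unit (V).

Initial: C1(1μF, Q=14μC, V=14.00V), C2(3μF, Q=6μC, V=2.00V), C3(2μF, Q=14μC, V=7.00V), C4(5μF, Q=1μC, V=0.20V)
Op 1: CLOSE 2-3: Q_total=20.00, C_total=5.00, V=4.00; Q2=12.00, Q3=8.00; dissipated=15.000

Answer: 4.00 V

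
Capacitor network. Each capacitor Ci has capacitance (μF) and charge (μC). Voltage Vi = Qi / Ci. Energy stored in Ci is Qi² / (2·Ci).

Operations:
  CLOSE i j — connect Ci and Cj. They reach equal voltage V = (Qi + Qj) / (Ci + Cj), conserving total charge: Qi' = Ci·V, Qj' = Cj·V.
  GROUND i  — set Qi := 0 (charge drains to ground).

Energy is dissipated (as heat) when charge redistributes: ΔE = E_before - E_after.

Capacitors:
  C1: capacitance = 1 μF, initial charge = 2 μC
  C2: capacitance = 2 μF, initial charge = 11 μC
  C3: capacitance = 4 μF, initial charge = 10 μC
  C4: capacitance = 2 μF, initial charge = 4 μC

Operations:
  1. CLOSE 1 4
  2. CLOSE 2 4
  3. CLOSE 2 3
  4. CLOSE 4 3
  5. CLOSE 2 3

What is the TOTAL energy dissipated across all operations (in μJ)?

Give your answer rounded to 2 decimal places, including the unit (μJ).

Initial: C1(1μF, Q=2μC, V=2.00V), C2(2μF, Q=11μC, V=5.50V), C3(4μF, Q=10μC, V=2.50V), C4(2μF, Q=4μC, V=2.00V)
Op 1: CLOSE 1-4: Q_total=6.00, C_total=3.00, V=2.00; Q1=2.00, Q4=4.00; dissipated=0.000
Op 2: CLOSE 2-4: Q_total=15.00, C_total=4.00, V=3.75; Q2=7.50, Q4=7.50; dissipated=6.125
Op 3: CLOSE 2-3: Q_total=17.50, C_total=6.00, V=2.92; Q2=5.83, Q3=11.67; dissipated=1.042
Op 4: CLOSE 4-3: Q_total=19.17, C_total=6.00, V=3.19; Q4=6.39, Q3=12.78; dissipated=0.463
Op 5: CLOSE 2-3: Q_total=18.61, C_total=6.00, V=3.10; Q2=6.20, Q3=12.41; dissipated=0.051
Total dissipated: 7.681 μJ

Answer: 7.68 μJ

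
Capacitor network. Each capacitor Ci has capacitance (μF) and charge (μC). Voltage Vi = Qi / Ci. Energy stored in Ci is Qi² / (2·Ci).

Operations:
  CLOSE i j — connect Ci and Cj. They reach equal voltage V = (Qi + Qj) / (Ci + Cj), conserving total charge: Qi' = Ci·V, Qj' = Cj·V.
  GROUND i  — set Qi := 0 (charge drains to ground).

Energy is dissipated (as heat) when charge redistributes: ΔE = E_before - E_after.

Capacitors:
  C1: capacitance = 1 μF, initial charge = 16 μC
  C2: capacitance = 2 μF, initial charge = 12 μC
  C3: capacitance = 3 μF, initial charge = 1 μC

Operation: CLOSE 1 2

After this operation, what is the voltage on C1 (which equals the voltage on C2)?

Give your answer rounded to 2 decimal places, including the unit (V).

Answer: 9.33 V

Derivation:
Initial: C1(1μF, Q=16μC, V=16.00V), C2(2μF, Q=12μC, V=6.00V), C3(3μF, Q=1μC, V=0.33V)
Op 1: CLOSE 1-2: Q_total=28.00, C_total=3.00, V=9.33; Q1=9.33, Q2=18.67; dissipated=33.333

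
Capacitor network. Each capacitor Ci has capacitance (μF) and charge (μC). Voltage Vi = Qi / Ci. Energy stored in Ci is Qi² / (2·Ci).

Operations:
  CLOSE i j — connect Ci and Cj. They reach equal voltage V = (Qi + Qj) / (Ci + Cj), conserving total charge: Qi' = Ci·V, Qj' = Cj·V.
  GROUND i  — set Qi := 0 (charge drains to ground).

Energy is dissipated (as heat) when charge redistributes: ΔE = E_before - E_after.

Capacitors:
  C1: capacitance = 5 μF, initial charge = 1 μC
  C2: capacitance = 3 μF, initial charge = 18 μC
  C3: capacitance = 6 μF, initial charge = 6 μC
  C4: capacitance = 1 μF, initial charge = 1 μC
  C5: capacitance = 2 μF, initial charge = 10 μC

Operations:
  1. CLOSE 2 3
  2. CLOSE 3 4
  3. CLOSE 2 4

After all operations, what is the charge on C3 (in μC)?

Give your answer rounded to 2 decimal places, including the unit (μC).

Initial: C1(5μF, Q=1μC, V=0.20V), C2(3μF, Q=18μC, V=6.00V), C3(6μF, Q=6μC, V=1.00V), C4(1μF, Q=1μC, V=1.00V), C5(2μF, Q=10μC, V=5.00V)
Op 1: CLOSE 2-3: Q_total=24.00, C_total=9.00, V=2.67; Q2=8.00, Q3=16.00; dissipated=25.000
Op 2: CLOSE 3-4: Q_total=17.00, C_total=7.00, V=2.43; Q3=14.57, Q4=2.43; dissipated=1.190
Op 3: CLOSE 2-4: Q_total=10.43, C_total=4.00, V=2.61; Q2=7.82, Q4=2.61; dissipated=0.021
Final charges: Q1=1.00, Q2=7.82, Q3=14.57, Q4=2.61, Q5=10.00

Answer: 14.57 μC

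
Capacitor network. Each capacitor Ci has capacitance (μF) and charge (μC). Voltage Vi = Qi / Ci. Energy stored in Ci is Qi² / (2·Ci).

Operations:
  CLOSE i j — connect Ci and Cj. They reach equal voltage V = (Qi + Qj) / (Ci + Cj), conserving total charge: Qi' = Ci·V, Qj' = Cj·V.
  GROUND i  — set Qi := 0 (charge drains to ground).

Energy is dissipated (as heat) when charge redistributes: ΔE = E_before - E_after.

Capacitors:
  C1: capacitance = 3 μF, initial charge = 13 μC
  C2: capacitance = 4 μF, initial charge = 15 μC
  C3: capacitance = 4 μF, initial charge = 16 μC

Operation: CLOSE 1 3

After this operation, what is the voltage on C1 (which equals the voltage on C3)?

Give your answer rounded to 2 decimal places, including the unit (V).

Answer: 4.14 V

Derivation:
Initial: C1(3μF, Q=13μC, V=4.33V), C2(4μF, Q=15μC, V=3.75V), C3(4μF, Q=16μC, V=4.00V)
Op 1: CLOSE 1-3: Q_total=29.00, C_total=7.00, V=4.14; Q1=12.43, Q3=16.57; dissipated=0.095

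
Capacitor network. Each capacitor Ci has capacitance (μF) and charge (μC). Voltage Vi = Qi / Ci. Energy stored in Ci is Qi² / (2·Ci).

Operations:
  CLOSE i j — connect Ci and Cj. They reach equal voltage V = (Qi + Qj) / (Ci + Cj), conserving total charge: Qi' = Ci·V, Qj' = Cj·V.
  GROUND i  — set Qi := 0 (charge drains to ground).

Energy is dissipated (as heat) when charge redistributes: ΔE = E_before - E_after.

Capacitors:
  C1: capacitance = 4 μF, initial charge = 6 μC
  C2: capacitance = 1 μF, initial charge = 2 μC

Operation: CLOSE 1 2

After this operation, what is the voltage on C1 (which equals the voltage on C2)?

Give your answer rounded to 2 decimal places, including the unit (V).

Answer: 1.60 V

Derivation:
Initial: C1(4μF, Q=6μC, V=1.50V), C2(1μF, Q=2μC, V=2.00V)
Op 1: CLOSE 1-2: Q_total=8.00, C_total=5.00, V=1.60; Q1=6.40, Q2=1.60; dissipated=0.100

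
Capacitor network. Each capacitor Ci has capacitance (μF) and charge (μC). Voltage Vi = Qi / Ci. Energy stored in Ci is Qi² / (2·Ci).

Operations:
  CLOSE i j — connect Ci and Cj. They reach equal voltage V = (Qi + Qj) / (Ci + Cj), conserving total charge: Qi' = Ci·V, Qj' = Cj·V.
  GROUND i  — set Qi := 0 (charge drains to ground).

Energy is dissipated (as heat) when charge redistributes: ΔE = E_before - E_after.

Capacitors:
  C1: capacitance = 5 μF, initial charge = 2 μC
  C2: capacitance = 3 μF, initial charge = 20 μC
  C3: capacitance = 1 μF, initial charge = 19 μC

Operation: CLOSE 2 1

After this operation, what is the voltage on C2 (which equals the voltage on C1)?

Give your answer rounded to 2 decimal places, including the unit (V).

Answer: 2.75 V

Derivation:
Initial: C1(5μF, Q=2μC, V=0.40V), C2(3μF, Q=20μC, V=6.67V), C3(1μF, Q=19μC, V=19.00V)
Op 1: CLOSE 2-1: Q_total=22.00, C_total=8.00, V=2.75; Q2=8.25, Q1=13.75; dissipated=36.817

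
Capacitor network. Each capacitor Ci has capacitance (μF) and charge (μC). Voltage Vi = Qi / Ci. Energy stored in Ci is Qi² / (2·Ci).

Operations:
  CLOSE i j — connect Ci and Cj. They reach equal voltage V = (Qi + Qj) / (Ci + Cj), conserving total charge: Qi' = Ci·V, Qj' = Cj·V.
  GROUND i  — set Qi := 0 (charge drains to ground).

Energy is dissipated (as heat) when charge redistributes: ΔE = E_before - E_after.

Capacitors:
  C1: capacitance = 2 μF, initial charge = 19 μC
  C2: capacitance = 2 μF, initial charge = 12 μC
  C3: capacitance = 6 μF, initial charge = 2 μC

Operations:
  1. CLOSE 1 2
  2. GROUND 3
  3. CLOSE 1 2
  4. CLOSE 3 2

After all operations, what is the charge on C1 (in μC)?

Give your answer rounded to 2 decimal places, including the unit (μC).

Answer: 15.50 μC

Derivation:
Initial: C1(2μF, Q=19μC, V=9.50V), C2(2μF, Q=12μC, V=6.00V), C3(6μF, Q=2μC, V=0.33V)
Op 1: CLOSE 1-2: Q_total=31.00, C_total=4.00, V=7.75; Q1=15.50, Q2=15.50; dissipated=6.125
Op 2: GROUND 3: Q3=0; energy lost=0.333
Op 3: CLOSE 1-2: Q_total=31.00, C_total=4.00, V=7.75; Q1=15.50, Q2=15.50; dissipated=0.000
Op 4: CLOSE 3-2: Q_total=15.50, C_total=8.00, V=1.94; Q3=11.62, Q2=3.88; dissipated=45.047
Final charges: Q1=15.50, Q2=3.88, Q3=11.62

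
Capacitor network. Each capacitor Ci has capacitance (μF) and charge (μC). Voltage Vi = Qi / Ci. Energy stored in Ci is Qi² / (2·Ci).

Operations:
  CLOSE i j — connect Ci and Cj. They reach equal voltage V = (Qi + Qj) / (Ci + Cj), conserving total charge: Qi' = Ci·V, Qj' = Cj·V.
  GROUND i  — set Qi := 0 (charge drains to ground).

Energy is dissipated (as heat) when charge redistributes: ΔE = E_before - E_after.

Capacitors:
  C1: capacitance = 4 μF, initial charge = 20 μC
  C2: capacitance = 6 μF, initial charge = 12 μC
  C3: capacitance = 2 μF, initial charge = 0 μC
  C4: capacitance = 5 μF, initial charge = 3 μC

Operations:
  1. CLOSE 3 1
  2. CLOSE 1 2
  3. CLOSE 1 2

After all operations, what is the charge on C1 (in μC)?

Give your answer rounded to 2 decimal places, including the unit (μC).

Initial: C1(4μF, Q=20μC, V=5.00V), C2(6μF, Q=12μC, V=2.00V), C3(2μF, Q=0μC, V=0.00V), C4(5μF, Q=3μC, V=0.60V)
Op 1: CLOSE 3-1: Q_total=20.00, C_total=6.00, V=3.33; Q3=6.67, Q1=13.33; dissipated=16.667
Op 2: CLOSE 1-2: Q_total=25.33, C_total=10.00, V=2.53; Q1=10.13, Q2=15.20; dissipated=2.133
Op 3: CLOSE 1-2: Q_total=25.33, C_total=10.00, V=2.53; Q1=10.13, Q2=15.20; dissipated=0.000
Final charges: Q1=10.13, Q2=15.20, Q3=6.67, Q4=3.00

Answer: 10.13 μC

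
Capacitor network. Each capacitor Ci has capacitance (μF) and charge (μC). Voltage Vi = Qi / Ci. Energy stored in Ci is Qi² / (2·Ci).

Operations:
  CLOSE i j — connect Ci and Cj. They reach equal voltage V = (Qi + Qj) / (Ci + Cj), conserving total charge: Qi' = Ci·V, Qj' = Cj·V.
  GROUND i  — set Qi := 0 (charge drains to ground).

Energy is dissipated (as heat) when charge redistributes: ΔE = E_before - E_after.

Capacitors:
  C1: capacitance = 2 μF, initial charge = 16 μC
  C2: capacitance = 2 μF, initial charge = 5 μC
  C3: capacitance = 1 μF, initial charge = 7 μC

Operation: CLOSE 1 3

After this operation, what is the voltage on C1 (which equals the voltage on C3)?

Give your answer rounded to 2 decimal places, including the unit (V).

Initial: C1(2μF, Q=16μC, V=8.00V), C2(2μF, Q=5μC, V=2.50V), C3(1μF, Q=7μC, V=7.00V)
Op 1: CLOSE 1-3: Q_total=23.00, C_total=3.00, V=7.67; Q1=15.33, Q3=7.67; dissipated=0.333

Answer: 7.67 V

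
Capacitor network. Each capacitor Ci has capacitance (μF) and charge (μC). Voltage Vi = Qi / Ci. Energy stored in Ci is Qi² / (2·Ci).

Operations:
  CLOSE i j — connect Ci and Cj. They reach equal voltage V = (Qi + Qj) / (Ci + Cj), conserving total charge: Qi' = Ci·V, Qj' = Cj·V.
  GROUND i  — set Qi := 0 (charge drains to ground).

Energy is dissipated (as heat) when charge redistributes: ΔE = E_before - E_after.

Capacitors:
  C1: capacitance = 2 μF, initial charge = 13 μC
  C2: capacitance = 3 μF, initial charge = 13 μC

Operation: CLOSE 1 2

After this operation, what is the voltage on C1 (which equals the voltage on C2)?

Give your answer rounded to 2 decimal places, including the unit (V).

Answer: 5.20 V

Derivation:
Initial: C1(2μF, Q=13μC, V=6.50V), C2(3μF, Q=13μC, V=4.33V)
Op 1: CLOSE 1-2: Q_total=26.00, C_total=5.00, V=5.20; Q1=10.40, Q2=15.60; dissipated=2.817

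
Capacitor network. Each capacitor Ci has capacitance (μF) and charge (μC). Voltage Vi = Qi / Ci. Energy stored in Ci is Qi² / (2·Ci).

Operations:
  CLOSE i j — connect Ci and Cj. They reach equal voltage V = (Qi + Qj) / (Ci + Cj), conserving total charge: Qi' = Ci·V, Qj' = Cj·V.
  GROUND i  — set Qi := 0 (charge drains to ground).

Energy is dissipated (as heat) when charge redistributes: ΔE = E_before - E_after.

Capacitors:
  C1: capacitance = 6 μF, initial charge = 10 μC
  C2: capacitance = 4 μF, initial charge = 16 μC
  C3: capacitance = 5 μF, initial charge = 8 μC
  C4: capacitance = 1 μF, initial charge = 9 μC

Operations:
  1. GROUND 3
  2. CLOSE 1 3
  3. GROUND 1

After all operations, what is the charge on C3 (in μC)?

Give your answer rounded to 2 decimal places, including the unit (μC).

Initial: C1(6μF, Q=10μC, V=1.67V), C2(4μF, Q=16μC, V=4.00V), C3(5μF, Q=8μC, V=1.60V), C4(1μF, Q=9μC, V=9.00V)
Op 1: GROUND 3: Q3=0; energy lost=6.400
Op 2: CLOSE 1-3: Q_total=10.00, C_total=11.00, V=0.91; Q1=5.45, Q3=4.55; dissipated=3.788
Op 3: GROUND 1: Q1=0; energy lost=2.479
Final charges: Q1=0.00, Q2=16.00, Q3=4.55, Q4=9.00

Answer: 4.55 μC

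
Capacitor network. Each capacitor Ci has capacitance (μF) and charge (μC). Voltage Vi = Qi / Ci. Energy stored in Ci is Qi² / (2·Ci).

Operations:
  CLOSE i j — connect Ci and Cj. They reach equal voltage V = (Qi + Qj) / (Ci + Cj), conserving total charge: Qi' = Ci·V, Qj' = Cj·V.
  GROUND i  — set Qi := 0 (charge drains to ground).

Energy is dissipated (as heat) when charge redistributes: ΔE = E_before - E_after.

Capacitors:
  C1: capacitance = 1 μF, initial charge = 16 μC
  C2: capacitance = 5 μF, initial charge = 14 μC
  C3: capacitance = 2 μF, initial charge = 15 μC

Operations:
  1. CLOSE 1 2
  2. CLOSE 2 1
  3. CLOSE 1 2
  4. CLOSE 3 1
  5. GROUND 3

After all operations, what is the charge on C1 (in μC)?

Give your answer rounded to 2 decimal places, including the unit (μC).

Answer: 6.67 μC

Derivation:
Initial: C1(1μF, Q=16μC, V=16.00V), C2(5μF, Q=14μC, V=2.80V), C3(2μF, Q=15μC, V=7.50V)
Op 1: CLOSE 1-2: Q_total=30.00, C_total=6.00, V=5.00; Q1=5.00, Q2=25.00; dissipated=72.600
Op 2: CLOSE 2-1: Q_total=30.00, C_total=6.00, V=5.00; Q2=25.00, Q1=5.00; dissipated=0.000
Op 3: CLOSE 1-2: Q_total=30.00, C_total=6.00, V=5.00; Q1=5.00, Q2=25.00; dissipated=0.000
Op 4: CLOSE 3-1: Q_total=20.00, C_total=3.00, V=6.67; Q3=13.33, Q1=6.67; dissipated=2.083
Op 5: GROUND 3: Q3=0; energy lost=44.444
Final charges: Q1=6.67, Q2=25.00, Q3=0.00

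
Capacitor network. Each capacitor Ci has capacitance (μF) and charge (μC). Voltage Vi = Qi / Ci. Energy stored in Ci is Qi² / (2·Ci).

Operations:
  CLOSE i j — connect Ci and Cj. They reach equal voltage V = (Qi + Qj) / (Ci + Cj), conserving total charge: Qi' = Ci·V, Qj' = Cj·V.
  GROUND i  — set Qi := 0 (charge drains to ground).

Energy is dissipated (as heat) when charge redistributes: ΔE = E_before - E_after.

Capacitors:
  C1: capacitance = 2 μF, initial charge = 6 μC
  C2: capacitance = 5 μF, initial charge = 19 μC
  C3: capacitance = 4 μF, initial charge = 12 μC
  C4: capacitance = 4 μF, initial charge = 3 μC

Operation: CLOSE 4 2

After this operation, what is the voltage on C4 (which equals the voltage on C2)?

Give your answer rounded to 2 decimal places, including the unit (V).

Answer: 2.44 V

Derivation:
Initial: C1(2μF, Q=6μC, V=3.00V), C2(5μF, Q=19μC, V=3.80V), C3(4μF, Q=12μC, V=3.00V), C4(4μF, Q=3μC, V=0.75V)
Op 1: CLOSE 4-2: Q_total=22.00, C_total=9.00, V=2.44; Q4=9.78, Q2=12.22; dissipated=10.336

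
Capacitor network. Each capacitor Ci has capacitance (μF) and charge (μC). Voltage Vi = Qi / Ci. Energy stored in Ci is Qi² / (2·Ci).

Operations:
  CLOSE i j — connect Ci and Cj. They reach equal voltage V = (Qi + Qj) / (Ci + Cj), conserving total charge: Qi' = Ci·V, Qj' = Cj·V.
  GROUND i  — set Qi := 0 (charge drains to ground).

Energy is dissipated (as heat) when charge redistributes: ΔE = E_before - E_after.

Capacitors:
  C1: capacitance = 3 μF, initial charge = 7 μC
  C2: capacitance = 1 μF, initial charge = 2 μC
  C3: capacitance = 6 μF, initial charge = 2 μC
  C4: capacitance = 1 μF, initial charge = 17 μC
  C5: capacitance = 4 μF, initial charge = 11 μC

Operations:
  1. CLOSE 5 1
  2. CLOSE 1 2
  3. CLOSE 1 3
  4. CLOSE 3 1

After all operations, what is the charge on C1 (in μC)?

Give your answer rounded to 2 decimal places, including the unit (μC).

Answer: 3.10 μC

Derivation:
Initial: C1(3μF, Q=7μC, V=2.33V), C2(1μF, Q=2μC, V=2.00V), C3(6μF, Q=2μC, V=0.33V), C4(1μF, Q=17μC, V=17.00V), C5(4μF, Q=11μC, V=2.75V)
Op 1: CLOSE 5-1: Q_total=18.00, C_total=7.00, V=2.57; Q5=10.29, Q1=7.71; dissipated=0.149
Op 2: CLOSE 1-2: Q_total=9.71, C_total=4.00, V=2.43; Q1=7.29, Q2=2.43; dissipated=0.122
Op 3: CLOSE 1-3: Q_total=9.29, C_total=9.00, V=1.03; Q1=3.10, Q3=6.19; dissipated=4.390
Op 4: CLOSE 3-1: Q_total=9.29, C_total=9.00, V=1.03; Q3=6.19, Q1=3.10; dissipated=0.000
Final charges: Q1=3.10, Q2=2.43, Q3=6.19, Q4=17.00, Q5=10.29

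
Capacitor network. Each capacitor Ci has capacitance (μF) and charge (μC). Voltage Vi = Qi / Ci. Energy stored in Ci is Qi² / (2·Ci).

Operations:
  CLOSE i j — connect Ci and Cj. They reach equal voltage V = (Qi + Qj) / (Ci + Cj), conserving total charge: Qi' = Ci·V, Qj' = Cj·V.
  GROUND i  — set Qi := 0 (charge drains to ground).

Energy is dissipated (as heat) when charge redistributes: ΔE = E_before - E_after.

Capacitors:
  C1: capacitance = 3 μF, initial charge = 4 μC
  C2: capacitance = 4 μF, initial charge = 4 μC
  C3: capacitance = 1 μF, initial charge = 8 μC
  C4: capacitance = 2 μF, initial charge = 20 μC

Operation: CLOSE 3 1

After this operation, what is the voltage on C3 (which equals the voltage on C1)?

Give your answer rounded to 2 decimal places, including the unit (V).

Initial: C1(3μF, Q=4μC, V=1.33V), C2(4μF, Q=4μC, V=1.00V), C3(1μF, Q=8μC, V=8.00V), C4(2μF, Q=20μC, V=10.00V)
Op 1: CLOSE 3-1: Q_total=12.00, C_total=4.00, V=3.00; Q3=3.00, Q1=9.00; dissipated=16.667

Answer: 3.00 V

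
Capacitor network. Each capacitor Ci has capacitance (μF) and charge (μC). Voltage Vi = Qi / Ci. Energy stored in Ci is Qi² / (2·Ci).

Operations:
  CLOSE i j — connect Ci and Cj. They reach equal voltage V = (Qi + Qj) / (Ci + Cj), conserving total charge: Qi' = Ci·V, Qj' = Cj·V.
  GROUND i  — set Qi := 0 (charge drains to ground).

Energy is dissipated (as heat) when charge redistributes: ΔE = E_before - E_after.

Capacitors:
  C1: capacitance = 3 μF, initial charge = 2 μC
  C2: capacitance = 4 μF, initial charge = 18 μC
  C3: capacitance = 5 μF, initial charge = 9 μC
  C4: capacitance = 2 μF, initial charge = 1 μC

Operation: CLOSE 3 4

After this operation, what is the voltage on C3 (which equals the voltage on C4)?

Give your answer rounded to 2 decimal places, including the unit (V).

Initial: C1(3μF, Q=2μC, V=0.67V), C2(4μF, Q=18μC, V=4.50V), C3(5μF, Q=9μC, V=1.80V), C4(2μF, Q=1μC, V=0.50V)
Op 1: CLOSE 3-4: Q_total=10.00, C_total=7.00, V=1.43; Q3=7.14, Q4=2.86; dissipated=1.207

Answer: 1.43 V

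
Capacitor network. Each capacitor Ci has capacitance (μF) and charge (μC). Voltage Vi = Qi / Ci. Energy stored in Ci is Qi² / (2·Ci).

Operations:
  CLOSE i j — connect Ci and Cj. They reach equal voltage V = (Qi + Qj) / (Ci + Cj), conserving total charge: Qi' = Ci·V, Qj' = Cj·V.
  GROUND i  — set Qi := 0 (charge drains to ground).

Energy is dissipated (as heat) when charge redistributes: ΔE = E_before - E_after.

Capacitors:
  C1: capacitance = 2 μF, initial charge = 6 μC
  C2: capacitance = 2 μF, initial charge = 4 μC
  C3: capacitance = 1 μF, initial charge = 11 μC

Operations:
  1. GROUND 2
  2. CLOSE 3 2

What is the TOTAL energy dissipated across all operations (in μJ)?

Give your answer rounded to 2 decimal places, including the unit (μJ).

Answer: 44.33 μJ

Derivation:
Initial: C1(2μF, Q=6μC, V=3.00V), C2(2μF, Q=4μC, V=2.00V), C3(1μF, Q=11μC, V=11.00V)
Op 1: GROUND 2: Q2=0; energy lost=4.000
Op 2: CLOSE 3-2: Q_total=11.00, C_total=3.00, V=3.67; Q3=3.67, Q2=7.33; dissipated=40.333
Total dissipated: 44.333 μJ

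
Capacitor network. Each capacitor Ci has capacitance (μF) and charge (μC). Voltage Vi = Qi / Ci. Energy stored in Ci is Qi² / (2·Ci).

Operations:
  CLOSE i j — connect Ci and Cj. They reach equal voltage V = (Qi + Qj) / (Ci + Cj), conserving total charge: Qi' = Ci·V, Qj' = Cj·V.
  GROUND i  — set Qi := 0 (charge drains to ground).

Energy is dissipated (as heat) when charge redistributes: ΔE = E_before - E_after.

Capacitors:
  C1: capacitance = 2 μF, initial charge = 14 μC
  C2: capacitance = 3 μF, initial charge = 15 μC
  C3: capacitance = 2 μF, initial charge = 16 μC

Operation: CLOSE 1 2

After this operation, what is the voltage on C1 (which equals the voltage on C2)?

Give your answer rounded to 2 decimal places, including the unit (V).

Initial: C1(2μF, Q=14μC, V=7.00V), C2(3μF, Q=15μC, V=5.00V), C3(2μF, Q=16μC, V=8.00V)
Op 1: CLOSE 1-2: Q_total=29.00, C_total=5.00, V=5.80; Q1=11.60, Q2=17.40; dissipated=2.400

Answer: 5.80 V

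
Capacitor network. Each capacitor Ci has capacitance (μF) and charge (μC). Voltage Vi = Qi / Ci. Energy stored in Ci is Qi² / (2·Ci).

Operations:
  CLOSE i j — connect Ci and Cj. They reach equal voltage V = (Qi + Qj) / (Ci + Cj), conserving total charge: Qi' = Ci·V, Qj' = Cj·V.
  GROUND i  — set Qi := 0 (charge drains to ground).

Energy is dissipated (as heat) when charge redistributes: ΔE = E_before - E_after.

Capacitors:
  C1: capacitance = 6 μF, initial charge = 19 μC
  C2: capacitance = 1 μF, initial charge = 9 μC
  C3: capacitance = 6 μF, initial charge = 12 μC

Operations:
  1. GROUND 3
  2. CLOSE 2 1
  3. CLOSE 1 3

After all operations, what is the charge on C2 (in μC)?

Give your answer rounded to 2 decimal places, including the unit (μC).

Initial: C1(6μF, Q=19μC, V=3.17V), C2(1μF, Q=9μC, V=9.00V), C3(6μF, Q=12μC, V=2.00V)
Op 1: GROUND 3: Q3=0; energy lost=12.000
Op 2: CLOSE 2-1: Q_total=28.00, C_total=7.00, V=4.00; Q2=4.00, Q1=24.00; dissipated=14.583
Op 3: CLOSE 1-3: Q_total=24.00, C_total=12.00, V=2.00; Q1=12.00, Q3=12.00; dissipated=24.000
Final charges: Q1=12.00, Q2=4.00, Q3=12.00

Answer: 4.00 μC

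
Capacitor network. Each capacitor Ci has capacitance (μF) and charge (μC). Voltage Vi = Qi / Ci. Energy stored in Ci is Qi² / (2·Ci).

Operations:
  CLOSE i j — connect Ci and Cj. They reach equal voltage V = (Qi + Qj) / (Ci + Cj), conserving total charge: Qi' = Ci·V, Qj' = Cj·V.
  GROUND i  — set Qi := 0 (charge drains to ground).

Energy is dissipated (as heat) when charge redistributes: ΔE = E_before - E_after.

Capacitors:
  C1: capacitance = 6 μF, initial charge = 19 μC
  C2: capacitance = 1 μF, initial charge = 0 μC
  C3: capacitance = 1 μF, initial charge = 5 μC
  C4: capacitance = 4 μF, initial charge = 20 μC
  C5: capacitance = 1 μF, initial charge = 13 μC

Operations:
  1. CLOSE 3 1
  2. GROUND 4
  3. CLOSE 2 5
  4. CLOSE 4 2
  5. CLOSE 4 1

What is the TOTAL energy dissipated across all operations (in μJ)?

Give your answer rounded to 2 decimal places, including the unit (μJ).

Answer: 116.03 μJ

Derivation:
Initial: C1(6μF, Q=19μC, V=3.17V), C2(1μF, Q=0μC, V=0.00V), C3(1μF, Q=5μC, V=5.00V), C4(4μF, Q=20μC, V=5.00V), C5(1μF, Q=13μC, V=13.00V)
Op 1: CLOSE 3-1: Q_total=24.00, C_total=7.00, V=3.43; Q3=3.43, Q1=20.57; dissipated=1.440
Op 2: GROUND 4: Q4=0; energy lost=50.000
Op 3: CLOSE 2-5: Q_total=13.00, C_total=2.00, V=6.50; Q2=6.50, Q5=6.50; dissipated=42.250
Op 4: CLOSE 4-2: Q_total=6.50, C_total=5.00, V=1.30; Q4=5.20, Q2=1.30; dissipated=16.900
Op 5: CLOSE 4-1: Q_total=25.77, C_total=10.00, V=2.58; Q4=10.31, Q1=15.46; dissipated=5.437
Total dissipated: 116.027 μJ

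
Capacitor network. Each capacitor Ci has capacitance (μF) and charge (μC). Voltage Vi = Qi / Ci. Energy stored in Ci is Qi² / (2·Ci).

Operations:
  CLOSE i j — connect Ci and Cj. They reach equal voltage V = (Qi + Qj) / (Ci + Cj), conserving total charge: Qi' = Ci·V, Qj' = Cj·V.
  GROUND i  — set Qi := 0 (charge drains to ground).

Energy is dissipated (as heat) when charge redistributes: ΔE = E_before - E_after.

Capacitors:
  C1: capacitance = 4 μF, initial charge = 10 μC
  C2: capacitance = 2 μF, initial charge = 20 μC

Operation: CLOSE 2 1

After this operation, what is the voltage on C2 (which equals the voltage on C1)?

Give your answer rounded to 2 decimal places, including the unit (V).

Answer: 5.00 V

Derivation:
Initial: C1(4μF, Q=10μC, V=2.50V), C2(2μF, Q=20μC, V=10.00V)
Op 1: CLOSE 2-1: Q_total=30.00, C_total=6.00, V=5.00; Q2=10.00, Q1=20.00; dissipated=37.500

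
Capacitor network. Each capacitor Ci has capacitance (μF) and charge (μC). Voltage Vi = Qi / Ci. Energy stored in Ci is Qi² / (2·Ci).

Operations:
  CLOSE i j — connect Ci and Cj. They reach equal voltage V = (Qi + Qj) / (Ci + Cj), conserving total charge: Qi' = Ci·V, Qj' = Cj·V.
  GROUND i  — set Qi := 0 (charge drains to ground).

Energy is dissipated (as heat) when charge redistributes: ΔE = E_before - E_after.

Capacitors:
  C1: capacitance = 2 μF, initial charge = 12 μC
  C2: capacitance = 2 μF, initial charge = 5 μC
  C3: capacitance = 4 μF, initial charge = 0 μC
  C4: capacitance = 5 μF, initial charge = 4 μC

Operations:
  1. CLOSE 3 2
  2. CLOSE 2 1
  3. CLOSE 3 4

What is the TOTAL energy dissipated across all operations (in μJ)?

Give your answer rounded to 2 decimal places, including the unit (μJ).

Answer: 17.52 μJ

Derivation:
Initial: C1(2μF, Q=12μC, V=6.00V), C2(2μF, Q=5μC, V=2.50V), C3(4μF, Q=0μC, V=0.00V), C4(5μF, Q=4μC, V=0.80V)
Op 1: CLOSE 3-2: Q_total=5.00, C_total=6.00, V=0.83; Q3=3.33, Q2=1.67; dissipated=4.167
Op 2: CLOSE 2-1: Q_total=13.67, C_total=4.00, V=3.42; Q2=6.83, Q1=6.83; dissipated=13.347
Op 3: CLOSE 3-4: Q_total=7.33, C_total=9.00, V=0.81; Q3=3.26, Q4=4.07; dissipated=0.001
Total dissipated: 17.515 μJ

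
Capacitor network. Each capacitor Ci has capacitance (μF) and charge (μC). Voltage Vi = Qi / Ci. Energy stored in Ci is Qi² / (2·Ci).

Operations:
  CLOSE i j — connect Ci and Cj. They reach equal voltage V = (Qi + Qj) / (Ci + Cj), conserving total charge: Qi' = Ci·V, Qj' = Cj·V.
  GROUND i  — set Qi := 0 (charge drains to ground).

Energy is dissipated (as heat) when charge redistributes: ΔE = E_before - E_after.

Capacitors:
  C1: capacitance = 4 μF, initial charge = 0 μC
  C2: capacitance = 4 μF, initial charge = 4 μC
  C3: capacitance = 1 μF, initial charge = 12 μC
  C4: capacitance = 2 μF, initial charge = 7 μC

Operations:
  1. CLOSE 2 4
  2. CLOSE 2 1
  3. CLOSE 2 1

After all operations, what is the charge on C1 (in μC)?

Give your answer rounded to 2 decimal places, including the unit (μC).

Answer: 3.67 μC

Derivation:
Initial: C1(4μF, Q=0μC, V=0.00V), C2(4μF, Q=4μC, V=1.00V), C3(1μF, Q=12μC, V=12.00V), C4(2μF, Q=7μC, V=3.50V)
Op 1: CLOSE 2-4: Q_total=11.00, C_total=6.00, V=1.83; Q2=7.33, Q4=3.67; dissipated=4.167
Op 2: CLOSE 2-1: Q_total=7.33, C_total=8.00, V=0.92; Q2=3.67, Q1=3.67; dissipated=3.361
Op 3: CLOSE 2-1: Q_total=7.33, C_total=8.00, V=0.92; Q2=3.67, Q1=3.67; dissipated=0.000
Final charges: Q1=3.67, Q2=3.67, Q3=12.00, Q4=3.67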